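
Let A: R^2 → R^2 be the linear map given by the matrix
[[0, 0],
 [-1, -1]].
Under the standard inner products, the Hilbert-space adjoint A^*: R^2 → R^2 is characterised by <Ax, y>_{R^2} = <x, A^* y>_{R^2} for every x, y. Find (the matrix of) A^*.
A^* = A^T =
[[0, -1],
 [0, -1]]

For real matrices with standard dot products, the defining identity <Ax, y> = <x, A^* y> gives (Ax)^T y = x^T (A^*) y, i.e. x^T A^T y = x^T (A^*) y. Since this holds for all x, y, we must have A^* = A^T. Therefore
A^* =
[[0, -1],
 [0, -1]].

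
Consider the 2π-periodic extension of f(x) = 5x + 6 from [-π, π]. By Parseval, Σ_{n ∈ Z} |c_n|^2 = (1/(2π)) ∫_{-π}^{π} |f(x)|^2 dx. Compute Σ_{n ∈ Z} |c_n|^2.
Σ |c_n|^2 = 25π^2/3 + 36

Expand and integrate term by term over [-π, π]:
  ∫ (5x)^2 dx = 25·(2π^3/3); ∫ 2·5·(6)·x dx = 0 (odd integrand); ∫ 6^2 dx = 36·2π.
So (1/(2π)) ∫_{-π}^{π} (5x + 6)^2 dx = 25π^2/3 + 36 = 25π^2/3 + 36.
Parseval ⇒ Σ |c_n|^2 = 25π^2/3 + 36.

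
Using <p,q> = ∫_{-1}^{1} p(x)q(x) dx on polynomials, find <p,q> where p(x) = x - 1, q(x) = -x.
<p,q> = -2/3

Expand the product: p(x)·q(x) = -x^2 + x.
∫_{-1}^{1} of each monomial x^k gives [2/(k+1) if k even, 0 if k odd]. Integrating term-by-term (or equivalently evaluating the antiderivative F(x) = -x^3/3 + x^2/2 at the endpoints):
  F(1) − F(−1) = 1/6 − (5/6) = -2/3.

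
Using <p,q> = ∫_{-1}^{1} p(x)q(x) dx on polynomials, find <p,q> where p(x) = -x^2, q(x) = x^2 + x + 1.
<p,q> = -16/15

Expand the product: p(x)·q(x) = -x^4 - x^3 - x^2.
∫_{-1}^{1} of each monomial x^k gives [2/(k+1) if k even, 0 if k odd]. Integrating term-by-term (or equivalently evaluating the antiderivative F(x) = -x^5/5 - x^4/4 - x^3/3 at the endpoints):
  F(1) − F(−1) = -47/60 − (17/60) = -16/15.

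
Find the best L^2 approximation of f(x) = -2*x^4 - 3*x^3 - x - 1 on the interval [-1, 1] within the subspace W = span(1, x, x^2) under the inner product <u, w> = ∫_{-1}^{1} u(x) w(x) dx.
g(x) = -12*x^2/7 - 14*x/5 - 29/35

The best approximation g ∈ W is the orthogonal projection of f onto W. Writing g = a_0 + a_1 x + a_2 x^2, the coefficients solve the normal equations G · a = b where
  G_{ij} = <φ_i, φ_j> and b_i = <f, φ_i>, with φ_0 = 1, φ_1 = x, φ_2 = x^2.
G =
  [2, 0, 2/3]
  [0, 2/3, 0]
  [2/3, 0, 2/5],
b = (-14/5, -28/15, -26/21).
Solving gives a_0 = -29/35, a_1 = -14/5, a_2 = -12/7, so
  g(x) = -12*x^2/7 - 14*x/5 - 29/35.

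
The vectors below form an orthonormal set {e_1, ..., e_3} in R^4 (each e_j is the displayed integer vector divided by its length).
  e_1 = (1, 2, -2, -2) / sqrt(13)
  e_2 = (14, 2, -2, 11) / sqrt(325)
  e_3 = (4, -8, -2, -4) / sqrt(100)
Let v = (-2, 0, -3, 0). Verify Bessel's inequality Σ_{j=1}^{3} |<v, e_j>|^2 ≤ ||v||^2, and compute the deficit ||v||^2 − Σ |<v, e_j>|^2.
Σ |<v, e_j>|^2 = 69/25; ||v||^2 = 13; deficit = 256/25

Write each e_j = u_j / sqrt(<u_j, u_j>) where u_j is the displayed integer vector. Then <v, e_j> = <v, u_j> / sqrt(<u_j, u_j>), so |<v, e_j>|^2 = <v, u_j>^2 / <u_j, u_j>.
Coefficients: <v, e_1> = 4/sqrt(13), <v, e_2> = -22/sqrt(325), <v, e_3> = -2/sqrt(100).
Square and sum: Σ |<v, e_j>|^2 = 69/25.
Compute ||v||^2 = v·v = 13.
Deficit = 13 − 69/25 = 256/25 ≥ 0, confirming Bessel's inequality. (The deficit equals ||v − Σ <v,e_j> e_j||^2, the squared distance from v to span{e_j}.)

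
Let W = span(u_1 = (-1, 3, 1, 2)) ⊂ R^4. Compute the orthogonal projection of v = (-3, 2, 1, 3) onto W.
proj_W(v) = (-16/15, 16/5, 16/15, 32/15)

Set up U = [u_1 | ... | u_1] ∈ R^(4×1). The projector onto W = col(U) is P = U (U^T U)^(-1) U^T.
Compute U^T U =
  [15],
and U^T v = (16).
Solve U^T U · c = U^T v for the coefficients: c = (16/15). The projection is proj_W(v) = U c.
Check: (v - proj_W(v)) · u_1 = 0  (should be 0).
Result: proj_W(v) = (-16/15, 16/5, 16/15, 32/15).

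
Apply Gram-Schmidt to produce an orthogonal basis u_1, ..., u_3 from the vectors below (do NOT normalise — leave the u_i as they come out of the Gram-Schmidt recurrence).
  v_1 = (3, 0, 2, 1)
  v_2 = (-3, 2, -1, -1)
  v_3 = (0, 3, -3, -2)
Orthogonal basis:
  u_1 = (3, 0, 2, 1)
  u_2 = (-3/7, 2, 5/7, -1/7)
  u_3 = (23/11, 41/33, -82/33, -43/33)

Apply the Gram-Schmidt recurrence
  u_1 = v_1
  u_i = v_i − Σ_{j<i} ((v_i · u_j) / (u_j · u_j)) · u_j.

Step by step this gives:
  u_1 = (3, 0, 2, 1)
  u_2 = (-3/7, 2, 5/7, -1/7)
  u_3 = (23/11, 41/33, -82/33, -43/33)

Orthogonality check:
  u_2 · u_1 = 0 (should be 0)
  u_3 · u_1 = 0 (should be 0)
  u_3 · u_2 = 0 (should be 0)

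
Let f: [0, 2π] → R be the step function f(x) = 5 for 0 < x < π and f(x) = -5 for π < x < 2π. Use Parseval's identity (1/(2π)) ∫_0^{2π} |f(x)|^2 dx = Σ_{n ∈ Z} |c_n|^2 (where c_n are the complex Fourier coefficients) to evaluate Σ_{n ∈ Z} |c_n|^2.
Σ |c_n|^2 = 25

Parseval equates the L^2 energy of f (normalised by 1/(2π)) with the ℓ^2 sum of its Fourier coefficients: (1/(2π)) ∫_0^{2π} |f|^2 = Σ |c_n|^2.
Compute the left side: (1/(2π)) [∫_0^π 5^2 dx + ∫_π^{2π} (-5)^2 dx] = (1/(2π)) · (25π + 25π) = (25 + 25)/2 = 25.
So Σ_{n ∈ Z} |c_n|^2 = 25.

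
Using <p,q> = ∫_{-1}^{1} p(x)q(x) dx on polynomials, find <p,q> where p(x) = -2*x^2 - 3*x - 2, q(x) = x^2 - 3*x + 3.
<p,q> = -182/15

Expand the product: p(x)·q(x) = -2*x^4 + 3*x^3 + x^2 - 3*x - 6.
∫_{-1}^{1} of each monomial x^k gives [2/(k+1) if k even, 0 if k odd]. Integrating term-by-term (or equivalently evaluating the antiderivative F(x) = -2*x^5/5 + 3*x^4/4 + x^3/3 - 3*x^2/2 - 6*x at the endpoints):
  F(1) − F(−1) = -409/60 − (319/60) = -182/15.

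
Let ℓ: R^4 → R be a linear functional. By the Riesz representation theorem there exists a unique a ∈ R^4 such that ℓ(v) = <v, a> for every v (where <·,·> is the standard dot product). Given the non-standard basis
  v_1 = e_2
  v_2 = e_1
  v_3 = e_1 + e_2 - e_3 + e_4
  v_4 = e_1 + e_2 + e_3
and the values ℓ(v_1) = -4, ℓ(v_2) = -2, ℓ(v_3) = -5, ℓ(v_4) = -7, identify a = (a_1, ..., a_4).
a = (-2, -4, -1, 0)

Write a = (a_1, ..., a_4) in the standard basis. For each basis vector v_i, ℓ(v_i) = <v_i, a> is a linear equation in the a_j's. Collect the n equations into a matrix system V a = ℓ, where row i of V is v_i (expressed in the standard basis). Since V is invertible (lower-triangular with 1s on the diagonal, up to permutation), solve by back-substitution:
  V =
[[0, 1, 0, 0],
 [1, 0, 0, 0],
 [1, 1, -1, 1],
 [1, 1, 1, 0]]
  V a = (-4, -2, -5, -7)
Solving gives a = (-2, -4, -1, 0).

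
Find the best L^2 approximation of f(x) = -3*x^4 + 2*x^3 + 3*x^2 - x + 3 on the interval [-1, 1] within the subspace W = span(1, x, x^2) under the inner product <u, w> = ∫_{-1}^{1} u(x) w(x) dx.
g(x) = 3*x^2/7 + x/5 + 114/35

The best approximation g ∈ W is the orthogonal projection of f onto W. Writing g = a_0 + a_1 x + a_2 x^2, the coefficients solve the normal equations G · a = b where
  G_{ij} = <φ_i, φ_j> and b_i = <f, φ_i>, with φ_0 = 1, φ_1 = x, φ_2 = x^2.
G =
  [2, 0, 2/3]
  [0, 2/3, 0]
  [2/3, 0, 2/5],
b = (34/5, 2/15, 82/35).
Solving gives a_0 = 114/35, a_1 = 1/5, a_2 = 3/7, so
  g(x) = 3*x^2/7 + x/5 + 114/35.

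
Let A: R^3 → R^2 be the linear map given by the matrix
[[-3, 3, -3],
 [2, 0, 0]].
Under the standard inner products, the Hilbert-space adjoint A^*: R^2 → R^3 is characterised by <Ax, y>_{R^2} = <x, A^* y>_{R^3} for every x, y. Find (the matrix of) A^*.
A^* = A^T =
[[-3, 2],
 [3, 0],
 [-3, 0]]

For real matrices with standard dot products, the defining identity <Ax, y> = <x, A^* y> gives (Ax)^T y = x^T (A^*) y, i.e. x^T A^T y = x^T (A^*) y. Since this holds for all x, y, we must have A^* = A^T. Therefore
A^* =
[[-3, 2],
 [3, 0],
 [-3, 0]].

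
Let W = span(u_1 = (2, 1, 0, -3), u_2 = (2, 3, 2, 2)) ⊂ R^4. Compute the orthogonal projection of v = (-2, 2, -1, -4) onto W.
proj_W(v) = (192/293, -148/293, -244/293, -898/293)

Set up U = [u_1 | ... | u_2] ∈ R^(4×2). The projector onto W = col(U) is P = U (U^T U)^(-1) U^T.
Compute U^T U =
  [14, 1]
  [1, 21],
and U^T v = (10, -8).
Solve U^T U · c = U^T v for the coefficients: c = (218/293, -122/293). The projection is proj_W(v) = U c.
Check: (v - proj_W(v)) · u_1 = 0  (should be 0).
Check: (v - proj_W(v)) · u_2 = 0  (should be 0).
Result: proj_W(v) = (192/293, -148/293, -244/293, -898/293).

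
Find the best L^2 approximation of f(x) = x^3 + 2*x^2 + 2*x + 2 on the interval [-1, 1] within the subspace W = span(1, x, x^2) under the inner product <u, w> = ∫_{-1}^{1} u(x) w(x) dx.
g(x) = 2*x^2 + 13*x/5 + 2

The best approximation g ∈ W is the orthogonal projection of f onto W. Writing g = a_0 + a_1 x + a_2 x^2, the coefficients solve the normal equations G · a = b where
  G_{ij} = <φ_i, φ_j> and b_i = <f, φ_i>, with φ_0 = 1, φ_1 = x, φ_2 = x^2.
G =
  [2, 0, 2/3]
  [0, 2/3, 0]
  [2/3, 0, 2/5],
b = (16/3, 26/15, 32/15).
Solving gives a_0 = 2, a_1 = 13/5, a_2 = 2, so
  g(x) = 2*x^2 + 13*x/5 + 2.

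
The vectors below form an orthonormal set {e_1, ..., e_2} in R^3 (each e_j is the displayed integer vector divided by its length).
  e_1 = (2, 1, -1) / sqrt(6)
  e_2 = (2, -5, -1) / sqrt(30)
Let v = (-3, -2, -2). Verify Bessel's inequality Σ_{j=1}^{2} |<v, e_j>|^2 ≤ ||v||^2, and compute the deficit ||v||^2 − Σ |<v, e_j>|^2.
Σ |<v, e_j>|^2 = 36/5; ||v||^2 = 17; deficit = 49/5

Write each e_j = u_j / sqrt(<u_j, u_j>) where u_j is the displayed integer vector. Then <v, e_j> = <v, u_j> / sqrt(<u_j, u_j>), so |<v, e_j>|^2 = <v, u_j>^2 / <u_j, u_j>.
Coefficients: <v, e_1> = -6/sqrt(6), <v, e_2> = 6/sqrt(30).
Square and sum: Σ |<v, e_j>|^2 = 36/5.
Compute ||v||^2 = v·v = 17.
Deficit = 17 − 36/5 = 49/5 ≥ 0, confirming Bessel's inequality. (The deficit equals ||v − Σ <v,e_j> e_j||^2, the squared distance from v to span{e_j}.)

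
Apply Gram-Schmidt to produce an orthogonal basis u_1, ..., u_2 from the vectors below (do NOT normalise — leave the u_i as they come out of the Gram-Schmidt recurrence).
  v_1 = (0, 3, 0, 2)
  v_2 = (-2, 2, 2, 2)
Orthogonal basis:
  u_1 = (0, 3, 0, 2)
  u_2 = (-2, -4/13, 2, 6/13)

Apply the Gram-Schmidt recurrence
  u_1 = v_1
  u_i = v_i − Σ_{j<i} ((v_i · u_j) / (u_j · u_j)) · u_j.

Step by step this gives:
  u_1 = (0, 3, 0, 2)
  u_2 = (-2, -4/13, 2, 6/13)

Orthogonality check:
  u_2 · u_1 = 0 (should be 0)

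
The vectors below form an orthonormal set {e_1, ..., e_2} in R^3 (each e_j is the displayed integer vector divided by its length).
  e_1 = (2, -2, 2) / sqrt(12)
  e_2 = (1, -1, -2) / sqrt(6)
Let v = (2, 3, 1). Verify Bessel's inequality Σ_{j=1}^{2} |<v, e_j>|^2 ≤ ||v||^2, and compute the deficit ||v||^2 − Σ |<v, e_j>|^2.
Σ |<v, e_j>|^2 = 3/2; ||v||^2 = 14; deficit = 25/2

Write each e_j = u_j / sqrt(<u_j, u_j>) where u_j is the displayed integer vector. Then <v, e_j> = <v, u_j> / sqrt(<u_j, u_j>), so |<v, e_j>|^2 = <v, u_j>^2 / <u_j, u_j>.
Coefficients: <v, e_1> = 0/sqrt(12), <v, e_2> = -3/sqrt(6).
Square and sum: Σ |<v, e_j>|^2 = 3/2.
Compute ||v||^2 = v·v = 14.
Deficit = 14 − 3/2 = 25/2 ≥ 0, confirming Bessel's inequality. (The deficit equals ||v − Σ <v,e_j> e_j||^2, the squared distance from v to span{e_j}.)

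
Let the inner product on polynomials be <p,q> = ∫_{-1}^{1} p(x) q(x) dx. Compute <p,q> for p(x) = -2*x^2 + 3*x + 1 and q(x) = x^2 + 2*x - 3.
<p,q> = 28/15

Expand the product: p(x)·q(x) = -2*x^4 - x^3 + 13*x^2 - 7*x - 3.
∫_{-1}^{1} of each monomial x^k gives [2/(k+1) if k even, 0 if k odd]. Integrating term-by-term (or equivalently evaluating the antiderivative F(x) = -2*x^5/5 - x^4/4 + 13*x^3/3 - 7*x^2/2 - 3*x at the endpoints):
  F(1) − F(−1) = -169/60 − (-281/60) = 28/15.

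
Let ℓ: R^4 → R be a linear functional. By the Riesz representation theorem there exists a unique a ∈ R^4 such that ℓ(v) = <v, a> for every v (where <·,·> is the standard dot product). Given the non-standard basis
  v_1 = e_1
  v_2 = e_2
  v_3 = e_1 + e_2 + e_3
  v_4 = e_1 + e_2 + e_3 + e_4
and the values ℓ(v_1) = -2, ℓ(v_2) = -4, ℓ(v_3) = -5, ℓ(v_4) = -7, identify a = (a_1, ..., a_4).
a = (-2, -4, 1, -2)

Write a = (a_1, ..., a_4) in the standard basis. For each basis vector v_i, ℓ(v_i) = <v_i, a> is a linear equation in the a_j's. Collect the n equations into a matrix system V a = ℓ, where row i of V is v_i (expressed in the standard basis). Since V is invertible (lower-triangular with 1s on the diagonal, up to permutation), solve by back-substitution:
  V =
[[1, 0, 0, 0],
 [0, 1, 0, 0],
 [1, 1, 1, 0],
 [1, 1, 1, 1]]
  V a = (-2, -4, -5, -7)
Solving gives a = (-2, -4, 1, -2).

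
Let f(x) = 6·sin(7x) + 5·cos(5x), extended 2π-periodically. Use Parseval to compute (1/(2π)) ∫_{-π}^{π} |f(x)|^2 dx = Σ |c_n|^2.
Σ |c_n|^2 = 61/2

Expand |f|^2 and use orthogonality of {sin(nx), cos(mx)} on [-π, π]:
  ∫_{-π}^{π} sin(nx)^2 dx = π, ∫ cos(mx)^2 dx = π, and cross terms integrate to 0.
So ∫_{-π}^{π} f(x)^2 dx = 6^2 · π + 5^2 · π = (36 + 25)π.
Divide by 2π: (36 + 25)/2 = 61/2.
By Parseval, this equals Σ |c_n|^2.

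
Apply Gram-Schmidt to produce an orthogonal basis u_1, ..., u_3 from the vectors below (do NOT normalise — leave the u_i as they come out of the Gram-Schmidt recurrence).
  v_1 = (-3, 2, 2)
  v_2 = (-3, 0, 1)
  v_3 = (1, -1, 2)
Orthogonal basis:
  u_1 = (-3, 2, 2)
  u_2 = (-18/17, -22/17, -5/17)
  u_3 = (34/49, -51/49, 102/49)

Apply the Gram-Schmidt recurrence
  u_1 = v_1
  u_i = v_i − Σ_{j<i} ((v_i · u_j) / (u_j · u_j)) · u_j.

Step by step this gives:
  u_1 = (-3, 2, 2)
  u_2 = (-18/17, -22/17, -5/17)
  u_3 = (34/49, -51/49, 102/49)

Orthogonality check:
  u_2 · u_1 = 0 (should be 0)
  u_3 · u_1 = 0 (should be 0)
  u_3 · u_2 = 0 (should be 0)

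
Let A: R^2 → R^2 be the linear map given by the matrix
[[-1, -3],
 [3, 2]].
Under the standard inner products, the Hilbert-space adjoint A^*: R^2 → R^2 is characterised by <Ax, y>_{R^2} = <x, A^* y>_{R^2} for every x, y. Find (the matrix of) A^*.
A^* = A^T =
[[-1, 3],
 [-3, 2]]

For real matrices with standard dot products, the defining identity <Ax, y> = <x, A^* y> gives (Ax)^T y = x^T (A^*) y, i.e. x^T A^T y = x^T (A^*) y. Since this holds for all x, y, we must have A^* = A^T. Therefore
A^* =
[[-1, 3],
 [-3, 2]].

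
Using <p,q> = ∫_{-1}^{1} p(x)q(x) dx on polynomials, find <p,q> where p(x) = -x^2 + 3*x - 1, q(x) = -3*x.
<p,q> = -6

Expand the product: p(x)·q(x) = 3*x^3 - 9*x^2 + 3*x.
∫_{-1}^{1} of each monomial x^k gives [2/(k+1) if k even, 0 if k odd]. Integrating term-by-term (or equivalently evaluating the antiderivative F(x) = 3*x^4/4 - 3*x^3 + 3*x^2/2 at the endpoints):
  F(1) − F(−1) = -3/4 − (21/4) = -6.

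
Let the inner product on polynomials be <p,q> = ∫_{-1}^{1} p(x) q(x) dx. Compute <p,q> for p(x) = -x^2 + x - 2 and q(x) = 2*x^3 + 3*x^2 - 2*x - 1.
<p,q> = -16/15

Expand the product: p(x)·q(x) = -2*x^5 - x^4 + x^3 - 7*x^2 + 3*x + 2.
∫_{-1}^{1} of each monomial x^k gives [2/(k+1) if k even, 0 if k odd]. Integrating term-by-term (or equivalently evaluating the antiderivative F(x) = -x^6/3 - x^5/5 + x^4/4 - 7*x^3/3 + 3*x^2/2 + 2*x at the endpoints):
  F(1) − F(−1) = 53/60 − (39/20) = -16/15.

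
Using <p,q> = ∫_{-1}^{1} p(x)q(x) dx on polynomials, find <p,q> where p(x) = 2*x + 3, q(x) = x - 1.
<p,q> = -14/3

Expand the product: p(x)·q(x) = 2*x^2 + x - 3.
∫_{-1}^{1} of each monomial x^k gives [2/(k+1) if k even, 0 if k odd]. Integrating term-by-term (or equivalently evaluating the antiderivative F(x) = 2*x^3/3 + x^2/2 - 3*x at the endpoints):
  F(1) − F(−1) = -11/6 − (17/6) = -14/3.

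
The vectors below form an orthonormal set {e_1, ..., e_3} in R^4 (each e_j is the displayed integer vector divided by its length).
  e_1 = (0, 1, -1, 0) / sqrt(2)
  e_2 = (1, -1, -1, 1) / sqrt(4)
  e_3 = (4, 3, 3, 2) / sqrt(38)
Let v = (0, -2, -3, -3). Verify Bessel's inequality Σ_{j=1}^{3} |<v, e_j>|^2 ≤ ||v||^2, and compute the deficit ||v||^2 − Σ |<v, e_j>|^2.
Σ |<v, e_j>|^2 = 249/19; ||v||^2 = 22; deficit = 169/19

Write each e_j = u_j / sqrt(<u_j, u_j>) where u_j is the displayed integer vector. Then <v, e_j> = <v, u_j> / sqrt(<u_j, u_j>), so |<v, e_j>|^2 = <v, u_j>^2 / <u_j, u_j>.
Coefficients: <v, e_1> = 1/sqrt(2), <v, e_2> = 2/sqrt(4), <v, e_3> = -21/sqrt(38).
Square and sum: Σ |<v, e_j>|^2 = 249/19.
Compute ||v||^2 = v·v = 22.
Deficit = 22 − 249/19 = 169/19 ≥ 0, confirming Bessel's inequality. (The deficit equals ||v − Σ <v,e_j> e_j||^2, the squared distance from v to span{e_j}.)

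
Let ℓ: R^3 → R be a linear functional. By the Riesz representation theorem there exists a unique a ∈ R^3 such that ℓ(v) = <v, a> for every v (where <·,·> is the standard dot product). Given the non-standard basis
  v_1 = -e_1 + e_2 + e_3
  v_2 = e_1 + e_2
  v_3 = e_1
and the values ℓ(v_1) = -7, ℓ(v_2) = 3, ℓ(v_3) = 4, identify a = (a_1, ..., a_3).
a = (4, -1, -2)

Write a = (a_1, ..., a_3) in the standard basis. For each basis vector v_i, ℓ(v_i) = <v_i, a> is a linear equation in the a_j's. Collect the n equations into a matrix system V a = ℓ, where row i of V is v_i (expressed in the standard basis). Since V is invertible (lower-triangular with 1s on the diagonal, up to permutation), solve by back-substitution:
  V =
[[-1, 1, 1],
 [1, 1, 0],
 [1, 0, 0]]
  V a = (-7, 3, 4)
Solving gives a = (4, -1, -2).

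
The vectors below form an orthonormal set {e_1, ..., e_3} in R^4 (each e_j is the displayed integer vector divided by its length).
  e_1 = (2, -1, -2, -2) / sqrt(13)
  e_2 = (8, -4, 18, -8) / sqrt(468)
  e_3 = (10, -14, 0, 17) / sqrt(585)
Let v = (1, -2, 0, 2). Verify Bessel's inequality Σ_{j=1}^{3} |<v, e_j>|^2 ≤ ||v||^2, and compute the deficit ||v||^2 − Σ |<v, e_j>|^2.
Σ |<v, e_j>|^2 = 576/65; ||v||^2 = 9; deficit = 9/65

Write each e_j = u_j / sqrt(<u_j, u_j>) where u_j is the displayed integer vector. Then <v, e_j> = <v, u_j> / sqrt(<u_j, u_j>), so |<v, e_j>|^2 = <v, u_j>^2 / <u_j, u_j>.
Coefficients: <v, e_1> = 0/sqrt(13), <v, e_2> = 0/sqrt(468), <v, e_3> = 72/sqrt(585).
Square and sum: Σ |<v, e_j>|^2 = 576/65.
Compute ||v||^2 = v·v = 9.
Deficit = 9 − 576/65 = 9/65 ≥ 0, confirming Bessel's inequality. (The deficit equals ||v − Σ <v,e_j> e_j||^2, the squared distance from v to span{e_j}.)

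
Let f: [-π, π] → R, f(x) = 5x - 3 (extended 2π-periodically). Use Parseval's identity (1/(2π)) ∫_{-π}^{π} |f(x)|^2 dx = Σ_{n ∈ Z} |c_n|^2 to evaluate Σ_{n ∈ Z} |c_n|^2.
Σ |c_n|^2 = 25π^2/3 + 9

Expand and integrate term by term over [-π, π]:
  ∫ (5x)^2 dx = 25·(2π^3/3); ∫ 2·5·(-3)·x dx = 0 (odd integrand); ∫ (-3)^2 dx = 9·2π.
So (1/(2π)) ∫_{-π}^{π} (5x - 3)^2 dx = 25π^2/3 + 9 = 25π^2/3 + 9.
Parseval ⇒ Σ |c_n|^2 = 25π^2/3 + 9.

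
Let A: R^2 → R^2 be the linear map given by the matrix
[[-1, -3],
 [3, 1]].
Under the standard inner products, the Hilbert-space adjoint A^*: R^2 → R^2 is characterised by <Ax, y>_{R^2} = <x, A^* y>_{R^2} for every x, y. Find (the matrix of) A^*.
A^* = A^T =
[[-1, 3],
 [-3, 1]]

For real matrices with standard dot products, the defining identity <Ax, y> = <x, A^* y> gives (Ax)^T y = x^T (A^*) y, i.e. x^T A^T y = x^T (A^*) y. Since this holds for all x, y, we must have A^* = A^T. Therefore
A^* =
[[-1, 3],
 [-3, 1]].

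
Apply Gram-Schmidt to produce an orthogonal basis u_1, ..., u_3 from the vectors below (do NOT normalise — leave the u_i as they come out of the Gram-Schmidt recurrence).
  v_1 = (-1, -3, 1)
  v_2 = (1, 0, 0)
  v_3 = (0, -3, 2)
Orthogonal basis:
  u_1 = (-1, -3, 1)
  u_2 = (10/11, -3/11, 1/11)
  u_3 = (0, 3/10, 9/10)

Apply the Gram-Schmidt recurrence
  u_1 = v_1
  u_i = v_i − Σ_{j<i} ((v_i · u_j) / (u_j · u_j)) · u_j.

Step by step this gives:
  u_1 = (-1, -3, 1)
  u_2 = (10/11, -3/11, 1/11)
  u_3 = (0, 3/10, 9/10)

Orthogonality check:
  u_2 · u_1 = 0 (should be 0)
  u_3 · u_1 = 0 (should be 0)
  u_3 · u_2 = 0 (should be 0)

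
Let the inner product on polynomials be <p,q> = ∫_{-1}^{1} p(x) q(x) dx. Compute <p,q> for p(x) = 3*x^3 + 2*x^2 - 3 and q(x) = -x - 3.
<p,q> = 64/5

Expand the product: p(x)·q(x) = -3*x^4 - 11*x^3 - 6*x^2 + 3*x + 9.
∫_{-1}^{1} of each monomial x^k gives [2/(k+1) if k even, 0 if k odd]. Integrating term-by-term (or equivalently evaluating the antiderivative F(x) = -3*x^5/5 - 11*x^4/4 - 2*x^3 + 3*x^2/2 + 9*x at the endpoints):
  F(1) − F(−1) = 103/20 − (-153/20) = 64/5.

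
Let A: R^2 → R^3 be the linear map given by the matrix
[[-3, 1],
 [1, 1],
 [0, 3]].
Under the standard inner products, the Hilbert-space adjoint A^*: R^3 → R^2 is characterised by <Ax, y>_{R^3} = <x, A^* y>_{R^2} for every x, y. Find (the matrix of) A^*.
A^* = A^T =
[[-3, 1, 0],
 [1, 1, 3]]

For real matrices with standard dot products, the defining identity <Ax, y> = <x, A^* y> gives (Ax)^T y = x^T (A^*) y, i.e. x^T A^T y = x^T (A^*) y. Since this holds for all x, y, we must have A^* = A^T. Therefore
A^* =
[[-3, 1, 0],
 [1, 1, 3]].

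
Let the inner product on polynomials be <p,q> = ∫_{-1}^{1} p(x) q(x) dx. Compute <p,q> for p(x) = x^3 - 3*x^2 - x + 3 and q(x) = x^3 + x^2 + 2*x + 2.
<p,q> = 856/105

Expand the product: p(x)·q(x) = x^6 - 2*x^5 - 2*x^4 - 2*x^3 - 5*x^2 + 4*x + 6.
∫_{-1}^{1} of each monomial x^k gives [2/(k+1) if k even, 0 if k odd]. Integrating term-by-term (or equivalently evaluating the antiderivative F(x) = x^7/7 - x^6/3 - 2*x^5/5 - x^4/2 - 5*x^3/3 + 2*x^2 + 6*x at the endpoints):
  F(1) − F(−1) = 367/70 − (-611/210) = 856/105.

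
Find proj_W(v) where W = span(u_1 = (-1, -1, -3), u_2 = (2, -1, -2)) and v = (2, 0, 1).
proj_W(v) = (149/74, 4/37, 71/74)

Set up U = [u_1 | ... | u_2] ∈ R^(3×2). The projector onto W = col(U) is P = U (U^T U)^(-1) U^T.
Compute U^T U =
  [11, 5]
  [5, 9],
and U^T v = (-5, 2).
Solve U^T U · c = U^T v for the coefficients: c = (-55/74, 47/74). The projection is proj_W(v) = U c.
Check: (v - proj_W(v)) · u_1 = 0  (should be 0).
Check: (v - proj_W(v)) · u_2 = 0  (should be 0).
Result: proj_W(v) = (149/74, 4/37, 71/74).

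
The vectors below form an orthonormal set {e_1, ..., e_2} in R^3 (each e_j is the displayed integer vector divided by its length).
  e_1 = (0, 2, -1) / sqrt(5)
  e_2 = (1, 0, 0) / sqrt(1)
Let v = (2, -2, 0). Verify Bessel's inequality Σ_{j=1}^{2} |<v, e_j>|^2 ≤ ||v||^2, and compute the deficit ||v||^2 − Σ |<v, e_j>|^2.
Σ |<v, e_j>|^2 = 36/5; ||v||^2 = 8; deficit = 4/5

Write each e_j = u_j / sqrt(<u_j, u_j>) where u_j is the displayed integer vector. Then <v, e_j> = <v, u_j> / sqrt(<u_j, u_j>), so |<v, e_j>|^2 = <v, u_j>^2 / <u_j, u_j>.
Coefficients: <v, e_1> = -4/sqrt(5), <v, e_2> = 2/sqrt(1).
Square and sum: Σ |<v, e_j>|^2 = 36/5.
Compute ||v||^2 = v·v = 8.
Deficit = 8 − 36/5 = 4/5 ≥ 0, confirming Bessel's inequality. (The deficit equals ||v − Σ <v,e_j> e_j||^2, the squared distance from v to span{e_j}.)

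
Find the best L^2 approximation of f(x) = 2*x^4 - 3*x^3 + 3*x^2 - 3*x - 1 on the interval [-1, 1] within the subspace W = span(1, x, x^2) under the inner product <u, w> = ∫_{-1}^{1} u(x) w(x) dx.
g(x) = 33*x^2/7 - 24*x/5 - 41/35

The best approximation g ∈ W is the orthogonal projection of f onto W. Writing g = a_0 + a_1 x + a_2 x^2, the coefficients solve the normal equations G · a = b where
  G_{ij} = <φ_i, φ_j> and b_i = <f, φ_i>, with φ_0 = 1, φ_1 = x, φ_2 = x^2.
G =
  [2, 0, 2/3]
  [0, 2/3, 0]
  [2/3, 0, 2/5],
b = (4/5, -16/5, 116/105).
Solving gives a_0 = -41/35, a_1 = -24/5, a_2 = 33/7, so
  g(x) = 33*x^2/7 - 24*x/5 - 41/35.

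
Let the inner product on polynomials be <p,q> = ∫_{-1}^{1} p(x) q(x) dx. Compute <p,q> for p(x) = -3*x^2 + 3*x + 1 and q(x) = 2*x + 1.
<p,q> = 4

Expand the product: p(x)·q(x) = -6*x^3 + 3*x^2 + 5*x + 1.
∫_{-1}^{1} of each monomial x^k gives [2/(k+1) if k even, 0 if k odd]. Integrating term-by-term (or equivalently evaluating the antiderivative F(x) = -3*x^4/2 + x^3 + 5*x^2/2 + x at the endpoints):
  F(1) − F(−1) = 3 − (-1) = 4.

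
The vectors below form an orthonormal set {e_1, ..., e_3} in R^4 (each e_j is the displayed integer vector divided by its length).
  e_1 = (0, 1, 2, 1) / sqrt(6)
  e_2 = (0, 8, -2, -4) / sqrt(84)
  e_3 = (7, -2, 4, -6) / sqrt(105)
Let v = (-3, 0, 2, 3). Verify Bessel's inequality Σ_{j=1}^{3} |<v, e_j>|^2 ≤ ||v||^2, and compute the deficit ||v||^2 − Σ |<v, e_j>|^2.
Σ |<v, e_j>|^2 = 611/30; ||v||^2 = 22; deficit = 49/30

Write each e_j = u_j / sqrt(<u_j, u_j>) where u_j is the displayed integer vector. Then <v, e_j> = <v, u_j> / sqrt(<u_j, u_j>), so |<v, e_j>|^2 = <v, u_j>^2 / <u_j, u_j>.
Coefficients: <v, e_1> = 7/sqrt(6), <v, e_2> = -16/sqrt(84), <v, e_3> = -31/sqrt(105).
Square and sum: Σ |<v, e_j>|^2 = 611/30.
Compute ||v||^2 = v·v = 22.
Deficit = 22 − 611/30 = 49/30 ≥ 0, confirming Bessel's inequality. (The deficit equals ||v − Σ <v,e_j> e_j||^2, the squared distance from v to span{e_j}.)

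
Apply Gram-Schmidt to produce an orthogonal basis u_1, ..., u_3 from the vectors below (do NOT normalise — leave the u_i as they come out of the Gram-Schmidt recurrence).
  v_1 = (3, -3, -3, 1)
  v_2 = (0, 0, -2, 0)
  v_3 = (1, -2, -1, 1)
Orthogonal basis:
  u_1 = (3, -3, -3, 1)
  u_2 = (-9/14, 9/14, -19/14, -3/14)
  u_3 = (-11/19, -8/19, 0, 9/19)

Apply the Gram-Schmidt recurrence
  u_1 = v_1
  u_i = v_i − Σ_{j<i} ((v_i · u_j) / (u_j · u_j)) · u_j.

Step by step this gives:
  u_1 = (3, -3, -3, 1)
  u_2 = (-9/14, 9/14, -19/14, -3/14)
  u_3 = (-11/19, -8/19, 0, 9/19)

Orthogonality check:
  u_2 · u_1 = 0 (should be 0)
  u_3 · u_1 = 0 (should be 0)
  u_3 · u_2 = 0 (should be 0)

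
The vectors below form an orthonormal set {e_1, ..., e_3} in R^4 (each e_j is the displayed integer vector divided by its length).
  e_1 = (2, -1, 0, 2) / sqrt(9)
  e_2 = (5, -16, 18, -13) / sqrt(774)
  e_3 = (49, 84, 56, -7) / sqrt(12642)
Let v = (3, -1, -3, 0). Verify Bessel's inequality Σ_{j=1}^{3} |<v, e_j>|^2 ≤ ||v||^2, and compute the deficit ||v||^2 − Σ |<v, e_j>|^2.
Σ |<v, e_j>|^2 = 7; ||v||^2 = 19; deficit = 12

Write each e_j = u_j / sqrt(<u_j, u_j>) where u_j is the displayed integer vector. Then <v, e_j> = <v, u_j> / sqrt(<u_j, u_j>), so |<v, e_j>|^2 = <v, u_j>^2 / <u_j, u_j>.
Coefficients: <v, e_1> = 7/sqrt(9), <v, e_2> = -23/sqrt(774), <v, e_3> = -105/sqrt(12642).
Square and sum: Σ |<v, e_j>|^2 = 7.
Compute ||v||^2 = v·v = 19.
Deficit = 19 − 7 = 12 ≥ 0, confirming Bessel's inequality. (The deficit equals ||v − Σ <v,e_j> e_j||^2, the squared distance from v to span{e_j}.)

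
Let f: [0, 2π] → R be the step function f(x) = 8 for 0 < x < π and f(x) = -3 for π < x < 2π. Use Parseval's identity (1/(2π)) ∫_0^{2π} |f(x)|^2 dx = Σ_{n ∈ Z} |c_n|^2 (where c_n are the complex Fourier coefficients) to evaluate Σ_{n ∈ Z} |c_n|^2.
Σ |c_n|^2 = 73/2

Parseval equates the L^2 energy of f (normalised by 1/(2π)) with the ℓ^2 sum of its Fourier coefficients: (1/(2π)) ∫_0^{2π} |f|^2 = Σ |c_n|^2.
Compute the left side: (1/(2π)) [∫_0^π 8^2 dx + ∫_π^{2π} (-3)^2 dx] = (1/(2π)) · (64π + 9π) = (64 + 9)/2 = 73/2.
So Σ_{n ∈ Z} |c_n|^2 = 73/2.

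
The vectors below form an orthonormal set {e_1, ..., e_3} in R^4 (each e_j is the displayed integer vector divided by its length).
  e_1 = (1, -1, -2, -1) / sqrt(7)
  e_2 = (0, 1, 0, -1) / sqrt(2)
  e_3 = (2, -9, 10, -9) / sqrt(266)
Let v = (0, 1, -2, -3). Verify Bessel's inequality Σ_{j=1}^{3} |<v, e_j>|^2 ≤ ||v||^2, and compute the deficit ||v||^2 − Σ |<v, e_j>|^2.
Σ |<v, e_j>|^2 = 250/19; ||v||^2 = 14; deficit = 16/19

Write each e_j = u_j / sqrt(<u_j, u_j>) where u_j is the displayed integer vector. Then <v, e_j> = <v, u_j> / sqrt(<u_j, u_j>), so |<v, e_j>|^2 = <v, u_j>^2 / <u_j, u_j>.
Coefficients: <v, e_1> = 6/sqrt(7), <v, e_2> = 4/sqrt(2), <v, e_3> = -2/sqrt(266).
Square and sum: Σ |<v, e_j>|^2 = 250/19.
Compute ||v||^2 = v·v = 14.
Deficit = 14 − 250/19 = 16/19 ≥ 0, confirming Bessel's inequality. (The deficit equals ||v − Σ <v,e_j> e_j||^2, the squared distance from v to span{e_j}.)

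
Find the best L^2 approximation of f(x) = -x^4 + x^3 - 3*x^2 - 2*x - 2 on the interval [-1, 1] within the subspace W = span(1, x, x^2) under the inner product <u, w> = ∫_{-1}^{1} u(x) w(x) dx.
g(x) = -27*x^2/7 - 7*x/5 - 67/35

The best approximation g ∈ W is the orthogonal projection of f onto W. Writing g = a_0 + a_1 x + a_2 x^2, the coefficients solve the normal equations G · a = b where
  G_{ij} = <φ_i, φ_j> and b_i = <f, φ_i>, with φ_0 = 1, φ_1 = x, φ_2 = x^2.
G =
  [2, 0, 2/3]
  [0, 2/3, 0]
  [2/3, 0, 2/5],
b = (-32/5, -14/15, -296/105).
Solving gives a_0 = -67/35, a_1 = -7/5, a_2 = -27/7, so
  g(x) = -27*x^2/7 - 7*x/5 - 67/35.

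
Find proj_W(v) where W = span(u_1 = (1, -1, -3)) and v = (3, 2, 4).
proj_W(v) = (-1, 1, 3)

Set up U = [u_1 | ... | u_1] ∈ R^(3×1). The projector onto W = col(U) is P = U (U^T U)^(-1) U^T.
Compute U^T U =
  [11],
and U^T v = (-11).
Solve U^T U · c = U^T v for the coefficients: c = (-1). The projection is proj_W(v) = U c.
Check: (v - proj_W(v)) · u_1 = 0  (should be 0).
Result: proj_W(v) = (-1, 1, 3).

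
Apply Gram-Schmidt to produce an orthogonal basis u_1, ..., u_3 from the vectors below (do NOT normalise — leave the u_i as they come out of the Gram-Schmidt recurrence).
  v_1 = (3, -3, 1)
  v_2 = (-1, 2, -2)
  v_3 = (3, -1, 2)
Orthogonal basis:
  u_1 = (3, -3, 1)
  u_2 = (14/19, 5/19, -27/19)
  u_3 = (26/25, 13/10, 39/50)

Apply the Gram-Schmidt recurrence
  u_1 = v_1
  u_i = v_i − Σ_{j<i} ((v_i · u_j) / (u_j · u_j)) · u_j.

Step by step this gives:
  u_1 = (3, -3, 1)
  u_2 = (14/19, 5/19, -27/19)
  u_3 = (26/25, 13/10, 39/50)

Orthogonality check:
  u_2 · u_1 = 0 (should be 0)
  u_3 · u_1 = 0 (should be 0)
  u_3 · u_2 = 0 (should be 0)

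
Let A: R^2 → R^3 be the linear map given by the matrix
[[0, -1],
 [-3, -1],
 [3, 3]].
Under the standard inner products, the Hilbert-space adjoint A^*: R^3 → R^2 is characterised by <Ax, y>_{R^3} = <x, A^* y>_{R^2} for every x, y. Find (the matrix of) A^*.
A^* = A^T =
[[0, -3, 3],
 [-1, -1, 3]]

For real matrices with standard dot products, the defining identity <Ax, y> = <x, A^* y> gives (Ax)^T y = x^T (A^*) y, i.e. x^T A^T y = x^T (A^*) y. Since this holds for all x, y, we must have A^* = A^T. Therefore
A^* =
[[0, -3, 3],
 [-1, -1, 3]].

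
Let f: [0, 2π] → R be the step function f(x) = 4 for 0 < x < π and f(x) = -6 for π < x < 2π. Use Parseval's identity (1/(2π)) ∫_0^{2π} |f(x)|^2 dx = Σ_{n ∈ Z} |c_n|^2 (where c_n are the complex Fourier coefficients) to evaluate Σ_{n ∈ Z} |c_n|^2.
Σ |c_n|^2 = 26

Parseval equates the L^2 energy of f (normalised by 1/(2π)) with the ℓ^2 sum of its Fourier coefficients: (1/(2π)) ∫_0^{2π} |f|^2 = Σ |c_n|^2.
Compute the left side: (1/(2π)) [∫_0^π 4^2 dx + ∫_π^{2π} (-6)^2 dx] = (1/(2π)) · (16π + 36π) = (16 + 36)/2 = 26.
So Σ_{n ∈ Z} |c_n|^2 = 26.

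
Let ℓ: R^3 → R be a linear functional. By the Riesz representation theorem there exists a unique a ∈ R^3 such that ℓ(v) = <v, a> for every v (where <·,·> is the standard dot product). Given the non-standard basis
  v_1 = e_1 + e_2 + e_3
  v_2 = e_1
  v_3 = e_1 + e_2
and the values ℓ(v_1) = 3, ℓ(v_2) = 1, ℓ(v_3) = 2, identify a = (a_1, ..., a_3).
a = (1, 1, 1)

Write a = (a_1, ..., a_3) in the standard basis. For each basis vector v_i, ℓ(v_i) = <v_i, a> is a linear equation in the a_j's. Collect the n equations into a matrix system V a = ℓ, where row i of V is v_i (expressed in the standard basis). Since V is invertible (lower-triangular with 1s on the diagonal, up to permutation), solve by back-substitution:
  V =
[[1, 1, 1],
 [1, 0, 0],
 [1, 1, 0]]
  V a = (3, 1, 2)
Solving gives a = (1, 1, 1).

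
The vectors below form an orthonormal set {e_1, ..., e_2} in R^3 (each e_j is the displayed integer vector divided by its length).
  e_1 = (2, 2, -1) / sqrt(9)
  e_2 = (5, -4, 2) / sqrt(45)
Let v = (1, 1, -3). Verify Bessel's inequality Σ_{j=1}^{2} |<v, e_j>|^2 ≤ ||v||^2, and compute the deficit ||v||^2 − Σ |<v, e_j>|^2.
Σ |<v, e_j>|^2 = 6; ||v||^2 = 11; deficit = 5

Write each e_j = u_j / sqrt(<u_j, u_j>) where u_j is the displayed integer vector. Then <v, e_j> = <v, u_j> / sqrt(<u_j, u_j>), so |<v, e_j>|^2 = <v, u_j>^2 / <u_j, u_j>.
Coefficients: <v, e_1> = 7/sqrt(9), <v, e_2> = -5/sqrt(45).
Square and sum: Σ |<v, e_j>|^2 = 6.
Compute ||v||^2 = v·v = 11.
Deficit = 11 − 6 = 5 ≥ 0, confirming Bessel's inequality. (The deficit equals ||v − Σ <v,e_j> e_j||^2, the squared distance from v to span{e_j}.)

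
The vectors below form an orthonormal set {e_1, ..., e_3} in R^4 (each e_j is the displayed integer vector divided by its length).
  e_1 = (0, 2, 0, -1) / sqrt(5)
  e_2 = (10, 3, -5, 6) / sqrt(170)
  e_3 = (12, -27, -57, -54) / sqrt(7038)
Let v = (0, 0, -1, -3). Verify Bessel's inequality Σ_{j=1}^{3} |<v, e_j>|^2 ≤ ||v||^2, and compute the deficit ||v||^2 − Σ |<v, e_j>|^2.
Σ |<v, e_j>|^2 = 221/23; ||v||^2 = 10; deficit = 9/23

Write each e_j = u_j / sqrt(<u_j, u_j>) where u_j is the displayed integer vector. Then <v, e_j> = <v, u_j> / sqrt(<u_j, u_j>), so |<v, e_j>|^2 = <v, u_j>^2 / <u_j, u_j>.
Coefficients: <v, e_1> = 3/sqrt(5), <v, e_2> = -13/sqrt(170), <v, e_3> = 219/sqrt(7038).
Square and sum: Σ |<v, e_j>|^2 = 221/23.
Compute ||v||^2 = v·v = 10.
Deficit = 10 − 221/23 = 9/23 ≥ 0, confirming Bessel's inequality. (The deficit equals ||v − Σ <v,e_j> e_j||^2, the squared distance from v to span{e_j}.)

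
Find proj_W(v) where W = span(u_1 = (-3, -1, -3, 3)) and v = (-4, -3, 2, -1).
proj_W(v) = (-9/14, -3/14, -9/14, 9/14)

Set up U = [u_1 | ... | u_1] ∈ R^(4×1). The projector onto W = col(U) is P = U (U^T U)^(-1) U^T.
Compute U^T U =
  [28],
and U^T v = (6).
Solve U^T U · c = U^T v for the coefficients: c = (3/14). The projection is proj_W(v) = U c.
Check: (v - proj_W(v)) · u_1 = 0  (should be 0).
Result: proj_W(v) = (-9/14, -3/14, -9/14, 9/14).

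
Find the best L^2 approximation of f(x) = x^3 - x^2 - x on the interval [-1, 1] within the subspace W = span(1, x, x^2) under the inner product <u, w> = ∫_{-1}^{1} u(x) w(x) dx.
g(x) = -x^2 - 2*x/5

The best approximation g ∈ W is the orthogonal projection of f onto W. Writing g = a_0 + a_1 x + a_2 x^2, the coefficients solve the normal equations G · a = b where
  G_{ij} = <φ_i, φ_j> and b_i = <f, φ_i>, with φ_0 = 1, φ_1 = x, φ_2 = x^2.
G =
  [2, 0, 2/3]
  [0, 2/3, 0]
  [2/3, 0, 2/5],
b = (-2/3, -4/15, -2/5).
Solving gives a_0 = 0, a_1 = -2/5, a_2 = -1, so
  g(x) = -x^2 - 2*x/5.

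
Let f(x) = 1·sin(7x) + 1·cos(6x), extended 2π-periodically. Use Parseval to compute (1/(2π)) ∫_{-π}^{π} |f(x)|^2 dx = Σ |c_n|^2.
Σ |c_n|^2 = 1

Expand |f|^2 and use orthogonality of {sin(nx), cos(mx)} on [-π, π]:
  ∫_{-π}^{π} sin(nx)^2 dx = π, ∫ cos(mx)^2 dx = π, and cross terms integrate to 0.
So ∫_{-π}^{π} f(x)^2 dx = 1^2 · π + 1^2 · π = (1 + 1)π.
Divide by 2π: (1 + 1)/2 = 1.
By Parseval, this equals Σ |c_n|^2.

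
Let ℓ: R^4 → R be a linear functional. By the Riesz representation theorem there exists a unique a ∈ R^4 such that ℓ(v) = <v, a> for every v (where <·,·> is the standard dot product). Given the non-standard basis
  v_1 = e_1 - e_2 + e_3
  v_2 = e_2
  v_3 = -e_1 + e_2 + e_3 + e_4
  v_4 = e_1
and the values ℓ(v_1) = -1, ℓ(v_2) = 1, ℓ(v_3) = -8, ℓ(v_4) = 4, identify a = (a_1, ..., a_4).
a = (4, 1, -4, -1)

Write a = (a_1, ..., a_4) in the standard basis. For each basis vector v_i, ℓ(v_i) = <v_i, a> is a linear equation in the a_j's. Collect the n equations into a matrix system V a = ℓ, where row i of V is v_i (expressed in the standard basis). Since V is invertible (lower-triangular with 1s on the diagonal, up to permutation), solve by back-substitution:
  V =
[[1, -1, 1, 0],
 [0, 1, 0, 0],
 [-1, 1, 1, 1],
 [1, 0, 0, 0]]
  V a = (-1, 1, -8, 4)
Solving gives a = (4, 1, -4, -1).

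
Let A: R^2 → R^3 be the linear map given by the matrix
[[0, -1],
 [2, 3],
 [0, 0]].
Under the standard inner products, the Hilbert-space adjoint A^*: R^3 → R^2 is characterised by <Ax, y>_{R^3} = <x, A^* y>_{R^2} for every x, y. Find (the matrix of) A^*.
A^* = A^T =
[[0, 2, 0],
 [-1, 3, 0]]

For real matrices with standard dot products, the defining identity <Ax, y> = <x, A^* y> gives (Ax)^T y = x^T (A^*) y, i.e. x^T A^T y = x^T (A^*) y. Since this holds for all x, y, we must have A^* = A^T. Therefore
A^* =
[[0, 2, 0],
 [-1, 3, 0]].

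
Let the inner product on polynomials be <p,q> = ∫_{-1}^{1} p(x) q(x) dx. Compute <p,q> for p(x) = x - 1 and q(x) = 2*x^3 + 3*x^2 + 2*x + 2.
<p,q> = -58/15

Expand the product: p(x)·q(x) = 2*x^4 + x^3 - x^2 - 2.
∫_{-1}^{1} of each monomial x^k gives [2/(k+1) if k even, 0 if k odd]. Integrating term-by-term (or equivalently evaluating the antiderivative F(x) = 2*x^5/5 + x^4/4 - x^3/3 - 2*x at the endpoints):
  F(1) − F(−1) = -101/60 − (131/60) = -58/15.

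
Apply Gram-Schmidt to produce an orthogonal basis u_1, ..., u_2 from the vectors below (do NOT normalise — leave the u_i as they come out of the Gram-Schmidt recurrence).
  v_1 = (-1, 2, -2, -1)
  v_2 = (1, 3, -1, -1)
Orthogonal basis:
  u_1 = (-1, 2, -2, -1)
  u_2 = (9/5, 7/5, 3/5, -1/5)

Apply the Gram-Schmidt recurrence
  u_1 = v_1
  u_i = v_i − Σ_{j<i} ((v_i · u_j) / (u_j · u_j)) · u_j.

Step by step this gives:
  u_1 = (-1, 2, -2, -1)
  u_2 = (9/5, 7/5, 3/5, -1/5)

Orthogonality check:
  u_2 · u_1 = 0 (should be 0)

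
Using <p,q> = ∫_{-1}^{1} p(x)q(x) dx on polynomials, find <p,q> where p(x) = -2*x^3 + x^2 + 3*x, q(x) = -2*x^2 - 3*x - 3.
<p,q> = -32/5

Expand the product: p(x)·q(x) = 4*x^5 + 4*x^4 - 3*x^3 - 12*x^2 - 9*x.
∫_{-1}^{1} of each monomial x^k gives [2/(k+1) if k even, 0 if k odd]. Integrating term-by-term (or equivalently evaluating the antiderivative F(x) = 2*x^6/3 + 4*x^5/5 - 3*x^4/4 - 4*x^3 - 9*x^2/2 at the endpoints):
  F(1) − F(−1) = -467/60 − (-83/60) = -32/5.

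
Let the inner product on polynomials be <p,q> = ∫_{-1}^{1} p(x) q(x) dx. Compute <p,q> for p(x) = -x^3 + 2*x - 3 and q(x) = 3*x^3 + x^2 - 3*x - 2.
<p,q> = 306/35

Expand the product: p(x)·q(x) = -3*x^6 - x^5 + 9*x^4 - 5*x^3 - 9*x^2 + 5*x + 6.
∫_{-1}^{1} of each monomial x^k gives [2/(k+1) if k even, 0 if k odd]. Integrating term-by-term (or equivalently evaluating the antiderivative F(x) = -3*x^7/7 - x^6/6 + 9*x^5/5 - 5*x^4/4 - 3*x^3 + 5*x^2/2 + 6*x at the endpoints):
  F(1) − F(−1) = 2291/420 − (-1381/420) = 306/35.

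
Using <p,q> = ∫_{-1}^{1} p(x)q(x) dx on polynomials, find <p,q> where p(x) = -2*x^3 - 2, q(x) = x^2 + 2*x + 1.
<p,q> = -104/15

Expand the product: p(x)·q(x) = -2*x^5 - 4*x^4 - 2*x^3 - 2*x^2 - 4*x - 2.
∫_{-1}^{1} of each monomial x^k gives [2/(k+1) if k even, 0 if k odd]. Integrating term-by-term (or equivalently evaluating the antiderivative F(x) = -x^6/3 - 4*x^5/5 - x^4/2 - 2*x^3/3 - 2*x^2 - 2*x at the endpoints):
  F(1) − F(−1) = -63/10 − (19/30) = -104/15.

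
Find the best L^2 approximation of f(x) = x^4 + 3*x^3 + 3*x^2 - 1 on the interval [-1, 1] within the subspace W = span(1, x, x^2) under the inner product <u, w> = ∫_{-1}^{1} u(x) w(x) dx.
g(x) = 27*x^2/7 + 9*x/5 - 38/35

The best approximation g ∈ W is the orthogonal projection of f onto W. Writing g = a_0 + a_1 x + a_2 x^2, the coefficients solve the normal equations G · a = b where
  G_{ij} = <φ_i, φ_j> and b_i = <f, φ_i>, with φ_0 = 1, φ_1 = x, φ_2 = x^2.
G =
  [2, 0, 2/3]
  [0, 2/3, 0]
  [2/3, 0, 2/5],
b = (2/5, 6/5, 86/105).
Solving gives a_0 = -38/35, a_1 = 9/5, a_2 = 27/7, so
  g(x) = 27*x^2/7 + 9*x/5 - 38/35.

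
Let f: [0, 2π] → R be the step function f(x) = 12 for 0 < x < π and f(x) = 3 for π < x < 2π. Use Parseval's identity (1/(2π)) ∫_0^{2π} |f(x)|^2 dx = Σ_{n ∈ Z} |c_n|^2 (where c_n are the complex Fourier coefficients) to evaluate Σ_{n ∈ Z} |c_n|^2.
Σ |c_n|^2 = 153/2

Parseval equates the L^2 energy of f (normalised by 1/(2π)) with the ℓ^2 sum of its Fourier coefficients: (1/(2π)) ∫_0^{2π} |f|^2 = Σ |c_n|^2.
Compute the left side: (1/(2π)) [∫_0^π 12^2 dx + ∫_π^{2π} 3^2 dx] = (1/(2π)) · (144π + 9π) = (144 + 9)/2 = 153/2.
So Σ_{n ∈ Z} |c_n|^2 = 153/2.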